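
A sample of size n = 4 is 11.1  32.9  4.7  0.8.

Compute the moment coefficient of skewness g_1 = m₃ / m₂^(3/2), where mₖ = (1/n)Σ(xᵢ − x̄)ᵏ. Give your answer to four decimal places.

0.8693

x̄ = (11.1 + 32.9 + 4.7 + 0.8) / 4 = 12.3750
deviations (xᵢ − x̄): -1.2750, 20.5250, -7.6750, -11.5750
Σ(xᵢ − x̄)² = 615.7875 ⇒ m₂ = 615.7875/4 = 153.94687
Σ(xᵢ − x̄)³ = 6641.6831 ⇒ m₃ = 6641.6831/4 = 1660.42078
m₂^(3/2) = 153.94687^(1.5) = 1910.10093
g_1 = m₃ / m₂^(3/2) = 1660.42078 / 1910.10093 ≈ 0.8693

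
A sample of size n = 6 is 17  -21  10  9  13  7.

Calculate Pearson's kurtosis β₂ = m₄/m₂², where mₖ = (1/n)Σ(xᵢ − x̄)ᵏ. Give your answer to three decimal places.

3.767

x̄ = 5.8333
Σ(xᵢ − x̄)² = 924.8333 ⇒ m₂ = 154.13889
Σ(xᵢ − x̄)⁴ = 537030.4861 ⇒ m₄ = 89505.08102
m₂² = 23758.79707
β₂ = m₄/m₂² = 89505.08102 / 23758.79707 ≈ 3.767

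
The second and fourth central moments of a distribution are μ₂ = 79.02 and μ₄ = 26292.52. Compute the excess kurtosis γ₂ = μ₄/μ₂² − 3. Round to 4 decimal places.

μ₂² = 79.02² = 6244.16040
μ₄/μ₂² = 26292.52 / 6244.16040 = 4.21074
γ₂ = 4.21074 − 3 ≈ 1.2107

1.2107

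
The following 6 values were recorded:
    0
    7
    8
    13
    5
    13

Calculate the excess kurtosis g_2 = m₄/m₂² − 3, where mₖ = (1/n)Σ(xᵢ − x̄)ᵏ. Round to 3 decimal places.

-0.979

x̄ = 7.6667
Σ(xᵢ − x̄)² = 123.3333 ⇒ m₂ = 20.55556
Σ(xᵢ − x̄)⁴ = 5123.7778 ⇒ m₄ = 853.96296
m₂² = 422.53086
g_2 = m₄/m₂² − 3 = 2.02107 − 3 ≈ -0.979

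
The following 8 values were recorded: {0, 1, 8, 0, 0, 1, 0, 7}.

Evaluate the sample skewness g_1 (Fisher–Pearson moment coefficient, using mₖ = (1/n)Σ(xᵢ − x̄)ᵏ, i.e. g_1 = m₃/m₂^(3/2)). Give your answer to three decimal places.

x̄ = (0 + 1 + 8 + 0 + 0 + 1 + 0 + 7) / 8 = 2.1250
deviations (xᵢ − x̄): -2.1250, -1.1250, 5.8750, -2.1250, -2.1250, -1.1250, -2.1250, 4.8750
Σ(xᵢ − x̄)² = 78.8750 ⇒ m₂ = 78.8750/8 = 9.85938
Σ(xᵢ − x̄)³ = 277.4063 ⇒ m₃ = 277.4063/8 = 34.67578
m₂^(3/2) = 9.85938^(1.5) = 30.95808
g_1 = m₃ / m₂^(3/2) = 34.67578 / 30.95808 ≈ 1.120

1.120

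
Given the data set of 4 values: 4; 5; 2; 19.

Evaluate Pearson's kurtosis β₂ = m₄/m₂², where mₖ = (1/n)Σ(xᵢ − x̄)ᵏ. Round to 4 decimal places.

x̄ = 7.5000
Σ(xᵢ − x̄)² = 181.0000 ⇒ m₂ = 45.25000
Σ(xᵢ − x̄)⁴ = 18594.2500 ⇒ m₄ = 4648.56250
m₂² = 2047.56250
β₂ = m₄/m₂² = 4648.56250 / 2047.56250 ≈ 2.2703

2.2703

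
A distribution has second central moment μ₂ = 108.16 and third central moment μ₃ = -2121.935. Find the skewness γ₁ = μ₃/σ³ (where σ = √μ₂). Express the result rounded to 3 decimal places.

σ = √μ₂ = √108.16 = 10.40000
σ³ = μ₂^(3/2) = 1124.86400
γ₁ = μ₃/σ³ = -2121.935 / 1124.86400 ≈ -1.886

-1.886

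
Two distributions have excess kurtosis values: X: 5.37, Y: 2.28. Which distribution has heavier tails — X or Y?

Higher excess kurtosis ⇒ heavier tails relative to the normal distribution.
5.37 vs 2.28: the larger is 5.37, so X has heavier tails.

X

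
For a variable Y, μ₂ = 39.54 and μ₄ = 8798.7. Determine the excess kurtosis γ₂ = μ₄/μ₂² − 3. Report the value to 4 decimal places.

2.6279

μ₂² = 39.54² = 1563.41160
μ₄/μ₂² = 8798.7 / 1563.41160 = 5.62788
γ₂ = 5.62788 − 3 ≈ 2.6279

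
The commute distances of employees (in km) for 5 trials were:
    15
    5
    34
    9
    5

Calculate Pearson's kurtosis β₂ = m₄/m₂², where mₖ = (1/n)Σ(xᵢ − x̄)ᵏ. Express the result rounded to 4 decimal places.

x̄ = 13.6000
Σ(xᵢ − x̄)² = 587.2000 ⇒ m₂ = 117.44000
Σ(xᵢ − x̄)⁴ = 184580.8960 ⇒ m₄ = 36916.17920
m₂² = 13792.15360
β₂ = m₄/m₂² = 36916.17920 / 13792.15360 ≈ 2.6766

2.6766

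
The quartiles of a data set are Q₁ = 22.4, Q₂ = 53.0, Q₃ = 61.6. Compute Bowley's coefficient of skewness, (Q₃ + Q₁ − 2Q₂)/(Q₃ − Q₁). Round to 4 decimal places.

numerator: Q₃ + Q₁ − 2Q₂ = 61.6 + 22.4 − 2×53.0 = -22.0000
denominator: Q₃ − Q₁ = 61.6 − 22.4 = 39.2000
Bowley skewness = -22.0000 / 39.2000 ≈ -0.5612

-0.5612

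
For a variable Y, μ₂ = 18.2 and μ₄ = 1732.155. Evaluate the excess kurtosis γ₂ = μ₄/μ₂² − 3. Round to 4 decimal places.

μ₂² = 18.2² = 331.24000
μ₄/μ₂² = 1732.155 / 331.24000 = 5.22931
γ₂ = 5.22931 − 3 ≈ 2.2293

2.2293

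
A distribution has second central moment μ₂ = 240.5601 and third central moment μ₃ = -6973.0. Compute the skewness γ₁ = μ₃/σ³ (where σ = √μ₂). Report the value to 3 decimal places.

σ = √μ₂ = √240.5601 = 15.51000
σ³ = μ₂^(3/2) = 3731.08715
γ₁ = μ₃/σ³ = -6973.0 / 3731.08715 ≈ -1.869

-1.869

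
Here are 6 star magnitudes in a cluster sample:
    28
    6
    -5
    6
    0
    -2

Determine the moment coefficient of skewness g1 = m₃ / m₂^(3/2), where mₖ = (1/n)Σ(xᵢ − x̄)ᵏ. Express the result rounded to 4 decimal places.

1.2661

x̄ = (28 + 6 - 5 + 6 + 0 - 2) / 6 = 5.5000
deviations (xᵢ − x̄): 22.5000, 0.5000, -10.5000, 0.5000, -5.5000, -7.5000
Σ(xᵢ − x̄)² = 703.5000 ⇒ m₂ = 703.5000/6 = 117.25000
Σ(xᵢ − x̄)³ = 9645.0000 ⇒ m₃ = 9645.0000/6 = 1607.50000
m₂^(3/2) = 117.25000^(1.5) = 1269.60691
g1 = m₃ / m₂^(3/2) = 1607.50000 / 1269.60691 ≈ 1.2661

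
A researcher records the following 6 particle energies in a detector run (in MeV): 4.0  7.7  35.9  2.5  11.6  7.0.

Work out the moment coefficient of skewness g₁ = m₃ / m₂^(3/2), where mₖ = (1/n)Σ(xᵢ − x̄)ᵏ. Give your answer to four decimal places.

x̄ = (4.0 + 7.7 + 35.9 + 2.5 + 11.6 + 7.0) / 6 = 11.4500
deviations (xᵢ − x̄): -7.4500, -3.7500, 24.4500, -8.9500, 0.1500, -4.4500
Σ(xᵢ − x̄)² = 767.2950 ⇒ m₂ = 767.2950/6 = 127.88250
Σ(xᵢ − x̄)³ = 13345.0080 ⇒ m₃ = 13345.0080/6 = 2224.16800
m₂^(3/2) = 127.88250^(1.5) = 1446.16110
g₁ = m₃ / m₂^(3/2) = 2224.16800 / 1446.16110 ≈ 1.5380

1.5380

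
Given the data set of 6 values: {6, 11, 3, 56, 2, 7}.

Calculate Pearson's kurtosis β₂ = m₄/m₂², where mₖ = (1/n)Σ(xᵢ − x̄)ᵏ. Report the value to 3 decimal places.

4.030

x̄ = 14.1667
Σ(xᵢ − x̄)² = 2150.8333 ⇒ m₂ = 358.47222
Σ(xᵢ − x̄)⁴ = 3107244.8194 ⇒ m₄ = 517874.13657
m₂² = 128502.33410
β₂ = m₄/m₂² = 517874.13657 / 128502.33410 ≈ 4.030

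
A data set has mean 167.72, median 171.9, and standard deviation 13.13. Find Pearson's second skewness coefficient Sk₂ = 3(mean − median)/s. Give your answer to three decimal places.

Sk₂ = 3(167.72 − 171.9) / 13.13 = 3 × -4.1800 / 13.13
    = -12.5400 / 13.13 ≈ -0.955

-0.955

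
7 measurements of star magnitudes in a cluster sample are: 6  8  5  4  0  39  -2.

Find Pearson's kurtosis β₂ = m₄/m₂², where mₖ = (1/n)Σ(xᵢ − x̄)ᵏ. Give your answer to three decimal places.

x̄ = 8.5714
Σ(xᵢ − x̄)² = 1151.7143 ⇒ m₂ = 164.53061
Σ(xᵢ − x̄)⁴ = 875817.2303 ⇒ m₄ = 125116.74719
m₂² = 27070.32237
β₂ = m₄/m₂² = 125116.74719 / 27070.32237 ≈ 4.622

4.622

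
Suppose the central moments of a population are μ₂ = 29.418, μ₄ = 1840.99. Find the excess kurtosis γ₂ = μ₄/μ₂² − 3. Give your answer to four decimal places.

-0.8727

μ₂² = 29.418² = 865.41872
μ₄/μ₂² = 1840.99 / 865.41872 = 2.12728
γ₂ = 2.12728 − 3 ≈ -0.8727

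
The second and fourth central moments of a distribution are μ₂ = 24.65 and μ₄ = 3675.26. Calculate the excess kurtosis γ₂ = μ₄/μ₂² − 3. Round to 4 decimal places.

3.0486

μ₂² = 24.65² = 607.62250
μ₄/μ₂² = 3675.26 / 607.62250 = 6.04859
γ₂ = 6.04859 − 3 ≈ 3.0486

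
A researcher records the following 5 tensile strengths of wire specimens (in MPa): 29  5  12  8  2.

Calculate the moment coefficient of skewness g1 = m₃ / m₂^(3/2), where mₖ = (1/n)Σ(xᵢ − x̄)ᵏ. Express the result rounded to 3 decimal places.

1.072

x̄ = (29 + 5 + 12 + 8 + 2) / 5 = 11.2000
deviations (xᵢ − x̄): 17.8000, -6.2000, 0.8000, -3.2000, -9.2000
Σ(xᵢ − x̄)² = 450.8000 ⇒ m₂ = 450.8000/5 = 90.16000
Σ(xᵢ − x̄)³ = 4590.4800 ⇒ m₃ = 4590.4800/5 = 918.09600
m₂^(3/2) = 90.16000^(1.5) = 856.09282
g1 = m₃ / m₂^(3/2) = 918.09600 / 856.09282 ≈ 1.072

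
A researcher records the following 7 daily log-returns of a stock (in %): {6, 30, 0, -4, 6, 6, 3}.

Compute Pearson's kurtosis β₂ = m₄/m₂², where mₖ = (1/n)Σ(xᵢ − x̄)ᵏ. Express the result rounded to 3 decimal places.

4.208

x̄ = 6.7143
Σ(xᵢ − x̄)² = 717.4286 ⇒ m₂ = 102.48980
Σ(xᵢ − x̄)⁴ = 309408.9621 ⇒ m₄ = 44201.28030
m₂² = 10504.15827
β₂ = m₄/m₂² = 44201.28030 / 10504.15827 ≈ 4.208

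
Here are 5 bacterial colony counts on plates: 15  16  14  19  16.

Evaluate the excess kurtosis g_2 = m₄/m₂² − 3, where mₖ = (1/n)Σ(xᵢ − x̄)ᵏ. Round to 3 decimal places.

-0.500

x̄ = 16.0000
Σ(xᵢ − x̄)² = 14.0000 ⇒ m₂ = 2.80000
Σ(xᵢ − x̄)⁴ = 98.0000 ⇒ m₄ = 19.60000
m₂² = 7.84000
g_2 = m₄/m₂² − 3 = 2.50000 − 3 ≈ -0.500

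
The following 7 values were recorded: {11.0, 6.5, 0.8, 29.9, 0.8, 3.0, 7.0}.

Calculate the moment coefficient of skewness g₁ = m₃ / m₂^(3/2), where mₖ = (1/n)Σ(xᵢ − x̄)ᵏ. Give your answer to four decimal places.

x̄ = (11.0 + 6.5 + 0.8 + 29.9 + 0.8 + 3.0 + 7.0) / 7 = 8.4286
deviations (xᵢ − x̄): 2.5714, -1.9286, -7.6286, 21.4714, -7.6286, -5.4286, -1.4286
Σ(xᵢ − x̄)² = 619.2543 ⇒ m₂ = 619.2543/7 = 88.46490
Σ(xᵢ − x̄)³ = 8857.8529 ⇒ m₃ = 8857.8529/7 = 1265.40756
m₂^(3/2) = 88.46490^(1.5) = 832.06350
g₁ = m₃ / m₂^(3/2) = 1265.40756 / 832.06350 ≈ 1.5208

1.5208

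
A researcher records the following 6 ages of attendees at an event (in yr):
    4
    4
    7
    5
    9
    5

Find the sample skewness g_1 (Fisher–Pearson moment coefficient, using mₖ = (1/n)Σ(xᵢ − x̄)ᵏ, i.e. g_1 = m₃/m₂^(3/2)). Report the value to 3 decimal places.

x̄ = (4 + 4 + 7 + 5 + 9 + 5) / 6 = 5.6667
deviations (xᵢ − x̄): -1.6667, -1.6667, 1.3333, -0.6667, 3.3333, -0.6667
Σ(xᵢ − x̄)² = 19.3333 ⇒ m₂ = 19.3333/6 = 3.22222
Σ(xᵢ − x̄)³ = 29.5556 ⇒ m₃ = 29.5556/6 = 4.92593
m₂^(3/2) = 3.22222^(1.5) = 5.78407
g_1 = m₃ / m₂^(3/2) = 4.92593 / 5.78407 ≈ 0.852

0.852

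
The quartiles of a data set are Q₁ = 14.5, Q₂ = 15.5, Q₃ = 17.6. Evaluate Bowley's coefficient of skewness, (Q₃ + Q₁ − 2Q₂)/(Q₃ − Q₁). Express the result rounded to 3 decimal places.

numerator: Q₃ + Q₁ − 2Q₂ = 17.6 + 14.5 − 2×15.5 = 1.1000
denominator: Q₃ − Q₁ = 17.6 − 14.5 = 3.1000
Bowley skewness = 1.1000 / 3.1000 ≈ 0.355

0.355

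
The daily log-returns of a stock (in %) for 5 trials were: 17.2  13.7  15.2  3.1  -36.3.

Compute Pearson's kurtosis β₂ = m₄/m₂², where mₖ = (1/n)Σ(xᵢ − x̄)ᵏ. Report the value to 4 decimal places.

x̄ = 2.5800
Σ(xᵢ − x̄)² = 2008.5880 ⇒ m₂ = 401.71760
Σ(xᵢ − x̄)⁴ = 2371441.3264 ⇒ m₄ = 474288.26529
m₂² = 161377.03015
β₂ = m₄/m₂² = 474288.26529 / 161377.03015 ≈ 2.9390

2.9390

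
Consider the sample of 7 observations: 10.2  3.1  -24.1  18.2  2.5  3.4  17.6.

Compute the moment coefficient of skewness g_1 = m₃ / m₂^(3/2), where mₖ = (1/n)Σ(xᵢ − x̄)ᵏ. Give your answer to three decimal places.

-1.127

x̄ = (10.2 + 3.1 - 24.1 + 18.2 + 2.5 + 3.4 + 17.6) / 7 = 4.4143
deviations (xᵢ − x̄): 5.7857, -1.3143, -28.5143, 13.7857, -1.9143, -1.0143, 13.1857
Σ(xᵢ − x̄)² = 1216.8686 ⇒ m₂ = 1216.8686/7 = 173.83837
Σ(xᵢ − x̄)³ = -18088.1805 ⇒ m₃ = -18088.1805/7 = -2584.02579
m₂^(3/2) = 173.83837^(1.5) = 2292.02026
g_1 = m₃ / m₂^(3/2) = -2584.02579 / 2292.02026 ≈ -1.127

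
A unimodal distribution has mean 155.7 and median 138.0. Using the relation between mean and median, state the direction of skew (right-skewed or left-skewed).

right-skewed

mean − median = 155.7 − 138.0 = 17.7
mean > median ⇒ the longer tail is on the right ⇒ right-skewed (positively skewed).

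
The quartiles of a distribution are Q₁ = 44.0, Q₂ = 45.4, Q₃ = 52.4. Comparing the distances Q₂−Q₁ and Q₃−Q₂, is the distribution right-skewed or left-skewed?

Q₂ − Q₁ = 1.4;  Q₃ − Q₂ = 7.0
Q₃ − Q₂ > Q₂ − Q₁ ⇒ the upper half is more spread out ⇒ right-skewed.

right-skewed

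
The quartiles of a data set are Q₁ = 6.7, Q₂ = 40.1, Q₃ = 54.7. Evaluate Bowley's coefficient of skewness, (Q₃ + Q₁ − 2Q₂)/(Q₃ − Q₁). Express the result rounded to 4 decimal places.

-0.3917

numerator: Q₃ + Q₁ − 2Q₂ = 54.7 + 6.7 − 2×40.1 = -18.8000
denominator: Q₃ − Q₁ = 54.7 − 6.7 = 48.0000
Bowley skewness = -18.8000 / 48.0000 ≈ -0.3917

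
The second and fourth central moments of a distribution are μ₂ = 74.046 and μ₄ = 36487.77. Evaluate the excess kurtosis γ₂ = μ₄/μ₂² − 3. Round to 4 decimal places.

μ₂² = 74.046² = 5482.81012
μ₄/μ₂² = 36487.77 / 5482.81012 = 6.65494
γ₂ = 6.65494 − 3 ≈ 3.6549

3.6549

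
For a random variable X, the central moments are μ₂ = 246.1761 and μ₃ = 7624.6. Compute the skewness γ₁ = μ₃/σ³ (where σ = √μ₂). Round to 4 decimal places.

1.9740

σ = √μ₂ = √246.1761 = 15.69000
σ³ = μ₂^(3/2) = 3862.50301
γ₁ = μ₃/σ³ = 7624.6 / 3862.50301 ≈ 1.9740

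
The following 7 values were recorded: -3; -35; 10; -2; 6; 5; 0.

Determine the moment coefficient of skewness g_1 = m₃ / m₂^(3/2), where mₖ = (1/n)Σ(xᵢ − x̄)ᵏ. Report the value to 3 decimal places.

x̄ = (-3 - 35 + 10 - 2 + 6 + 5 + 0) / 7 = -2.7143
deviations (xᵢ − x̄): -0.2857, -32.2857, 12.7143, 0.7143, 8.7143, 7.7143, 2.7143
Σ(xᵢ − x̄)² = 1347.4286 ⇒ m₂ = 1347.4286/7 = 192.48980
Σ(xᵢ − x̄)³ = -30457.1020 ⇒ m₃ = -30457.1020/7 = -4351.01458
m₂^(3/2) = 192.48980^(1.5) = 2670.61675
g_1 = m₃ / m₂^(3/2) = -4351.01458 / 2670.61675 ≈ -1.629

-1.629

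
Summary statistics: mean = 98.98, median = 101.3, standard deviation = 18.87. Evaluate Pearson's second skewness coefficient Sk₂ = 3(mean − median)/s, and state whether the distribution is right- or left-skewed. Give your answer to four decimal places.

-0.3688, left-skewed

Sk₂ = 3(98.98 − 101.3) / 18.87 = 3 × -2.3200 / 18.87
    = -6.9600 / 18.87 ≈ -0.3688
Sk₂ < 0 ⇒ mean < median ⇒ left-skewed (negative skew).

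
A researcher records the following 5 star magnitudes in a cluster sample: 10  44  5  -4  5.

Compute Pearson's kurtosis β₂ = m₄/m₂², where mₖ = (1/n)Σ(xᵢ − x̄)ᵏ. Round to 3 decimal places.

x̄ = 12.0000
Σ(xᵢ − x̄)² = 1382.0000 ⇒ m₂ = 276.40000
Σ(xᵢ − x̄)⁴ = 1118930.0000 ⇒ m₄ = 223786.00000
m₂² = 76396.96000
β₂ = m₄/m₂² = 223786.00000 / 76396.96000 ≈ 2.929

2.929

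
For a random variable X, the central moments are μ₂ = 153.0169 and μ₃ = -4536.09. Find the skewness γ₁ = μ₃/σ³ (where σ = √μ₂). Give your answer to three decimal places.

σ = √μ₂ = √153.0169 = 12.37000
σ³ = μ₂^(3/2) = 1892.81905
γ₁ = μ₃/σ³ = -4536.09 / 1892.81905 ≈ -2.396

-2.396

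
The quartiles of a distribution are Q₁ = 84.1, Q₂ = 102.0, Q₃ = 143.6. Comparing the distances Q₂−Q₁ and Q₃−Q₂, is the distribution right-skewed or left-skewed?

right-skewed

Q₂ − Q₁ = 17.9;  Q₃ − Q₂ = 41.6
Q₃ − Q₂ > Q₂ − Q₁ ⇒ the upper half is more spread out ⇒ right-skewed.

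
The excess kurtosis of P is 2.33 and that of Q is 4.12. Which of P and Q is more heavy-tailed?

Q

Higher excess kurtosis ⇒ heavier tails relative to the normal distribution.
2.33 vs 4.12: the larger is 4.12, so Q has heavier tails.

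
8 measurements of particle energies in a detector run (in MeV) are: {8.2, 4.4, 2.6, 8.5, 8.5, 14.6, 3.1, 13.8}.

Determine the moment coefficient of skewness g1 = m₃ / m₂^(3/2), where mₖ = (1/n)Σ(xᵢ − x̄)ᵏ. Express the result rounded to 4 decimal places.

0.2906

x̄ = (8.2 + 4.4 + 2.6 + 8.5 + 8.5 + 14.6 + 3.1 + 13.8) / 8 = 7.9625
deviations (xᵢ − x̄): 0.2375, -3.5625, -5.3625, 0.5375, 0.5375, 6.6375, -4.8625, 5.8375
Σ(xᵢ − x̄)² = 143.8588 ⇒ m₂ = 143.8588/8 = 17.98234
Σ(xᵢ − x̄)³ = 177.2815 ⇒ m₃ = 177.2815/8 = 22.16019
m₂^(3/2) = 17.98234^(1.5) = 76.25520
g1 = m₃ / m₂^(3/2) = 22.16019 / 76.25520 ≈ 0.2906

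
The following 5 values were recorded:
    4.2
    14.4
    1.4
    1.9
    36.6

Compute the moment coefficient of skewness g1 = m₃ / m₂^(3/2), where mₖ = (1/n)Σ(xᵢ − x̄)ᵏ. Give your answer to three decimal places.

1.103

x̄ = (4.2 + 14.4 + 1.4 + 1.9 + 36.6) / 5 = 11.7000
deviations (xᵢ − x̄): -7.5000, 2.7000, -10.3000, -9.8000, 24.9000
Σ(xᵢ − x̄)² = 885.6800 ⇒ m₂ = 885.6800/5 = 177.13600
Σ(xᵢ − x̄)³ = 13002.1380 ⇒ m₃ = 13002.1380/5 = 2600.42760
m₂^(3/2) = 177.13600^(1.5) = 2357.54641
g1 = m₃ / m₂^(3/2) = 2600.42760 / 2357.54641 ≈ 1.103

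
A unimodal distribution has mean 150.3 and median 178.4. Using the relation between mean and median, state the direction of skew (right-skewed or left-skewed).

mean − median = 150.3 − 178.4 = -28.1
mean < median ⇒ the longer tail is on the left ⇒ left-skewed (negatively skewed).

left-skewed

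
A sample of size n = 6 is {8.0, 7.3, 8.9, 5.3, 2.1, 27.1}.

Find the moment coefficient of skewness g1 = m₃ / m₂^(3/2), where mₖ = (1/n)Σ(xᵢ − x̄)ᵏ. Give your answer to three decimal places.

x̄ = (8.0 + 7.3 + 8.9 + 5.3 + 2.1 + 27.1) / 6 = 9.7833
deviations (xᵢ − x̄): -1.7833, -2.4833, -0.8833, -4.4833, -7.6833, 17.3167
Σ(xᵢ − x̄)² = 389.1283 ⇒ m₂ = 389.1283/6 = 64.85472
Σ(xᵢ − x̄)³ = 4627.3294 ⇒ m₃ = 4627.3294/6 = 771.22157
m₂^(3/2) = 64.85472^(1.5) = 522.29084
g1 = m₃ / m₂^(3/2) = 771.22157 / 522.29084 ≈ 1.477

1.477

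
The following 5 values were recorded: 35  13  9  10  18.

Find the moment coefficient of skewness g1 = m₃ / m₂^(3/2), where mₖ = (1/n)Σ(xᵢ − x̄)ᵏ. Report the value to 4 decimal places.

1.1359

x̄ = (35 + 13 + 9 + 10 + 18) / 5 = 17.0000
deviations (xᵢ − x̄): 18.0000, -4.0000, -8.0000, -7.0000, 1.0000
Σ(xᵢ − x̄)² = 454.0000 ⇒ m₂ = 454.0000/5 = 90.80000
Σ(xᵢ − x̄)³ = 4914.0000 ⇒ m₃ = 4914.0000/5 = 982.80000
m₂^(3/2) = 90.80000^(1.5) = 865.22443
g1 = m₃ / m₂^(3/2) = 982.80000 / 865.22443 ≈ 1.1359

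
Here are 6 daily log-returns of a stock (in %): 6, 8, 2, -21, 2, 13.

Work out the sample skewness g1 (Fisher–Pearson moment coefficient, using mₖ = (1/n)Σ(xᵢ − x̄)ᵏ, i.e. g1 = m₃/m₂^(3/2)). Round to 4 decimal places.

-1.2996

x̄ = (6 + 8 + 2 - 21 + 2 + 13) / 6 = 1.6667
deviations (xᵢ − x̄): 4.3333, 6.3333, 0.3333, -22.6667, 0.3333, 11.3333
Σ(xᵢ − x̄)² = 701.3333 ⇒ m₂ = 701.3333/6 = 116.88889
Σ(xᵢ − x̄)³ = -9854.4444 ⇒ m₃ = -9854.4444/6 = -1642.40741
m₂^(3/2) = 116.88889^(1.5) = 1263.74615
g1 = m₃ / m₂^(3/2) = -1642.40741 / 1263.74615 ≈ -1.2996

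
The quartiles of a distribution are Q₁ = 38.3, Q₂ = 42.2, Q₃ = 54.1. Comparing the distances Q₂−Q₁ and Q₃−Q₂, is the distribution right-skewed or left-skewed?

right-skewed

Q₂ − Q₁ = 3.9;  Q₃ − Q₂ = 11.9
Q₃ − Q₂ > Q₂ − Q₁ ⇒ the upper half is more spread out ⇒ right-skewed.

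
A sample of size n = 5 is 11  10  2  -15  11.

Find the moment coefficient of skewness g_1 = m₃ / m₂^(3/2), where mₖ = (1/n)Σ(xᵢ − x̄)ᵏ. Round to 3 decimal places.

-1.137

x̄ = (11 + 10 + 2 - 15 + 11) / 5 = 3.8000
deviations (xᵢ − x̄): 7.2000, 6.2000, -1.8000, -18.8000, 7.2000
Σ(xᵢ − x̄)² = 498.8000 ⇒ m₂ = 498.8000/5 = 99.76000
Σ(xᵢ − x̄)³ = -5665.6800 ⇒ m₃ = -5665.6800/5 = -1133.13600
m₂^(3/2) = 99.76000^(1.5) = 996.40216
g_1 = m₃ / m₂^(3/2) = -1133.13600 / 996.40216 ≈ -1.137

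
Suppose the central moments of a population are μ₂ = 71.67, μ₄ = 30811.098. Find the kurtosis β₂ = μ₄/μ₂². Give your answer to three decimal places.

μ₂² = 71.67² = 5136.58890
μ₄/μ₂² = 30811.098 / 5136.58890 = 5.99836
β₂ ≈ 5.998

5.998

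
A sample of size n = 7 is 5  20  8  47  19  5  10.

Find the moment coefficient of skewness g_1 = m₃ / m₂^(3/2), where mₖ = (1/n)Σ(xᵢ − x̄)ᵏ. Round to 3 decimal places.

x̄ = (5 + 20 + 8 + 47 + 19 + 5 + 10) / 7 = 16.2857
deviations (xᵢ − x̄): -11.2857, 3.7143, -8.2857, 30.7143, 2.7143, -11.2857, -6.2857
Σ(xᵢ − x̄)² = 1327.4286 ⇒ m₂ = 1327.4286/7 = 189.63265
Σ(xᵢ − x̄)³ = 25354.0408 ⇒ m₃ = 25354.0408/7 = 3622.00583
m₂^(3/2) = 189.63265^(1.5) = 2611.37764
g_1 = m₃ / m₂^(3/2) = 3622.00583 / 2611.37764 ≈ 1.387

1.387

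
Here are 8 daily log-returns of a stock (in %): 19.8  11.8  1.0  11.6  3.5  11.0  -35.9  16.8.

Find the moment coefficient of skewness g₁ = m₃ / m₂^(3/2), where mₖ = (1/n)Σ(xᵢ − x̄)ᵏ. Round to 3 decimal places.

-1.741

x̄ = (19.8 + 11.8 + 1.0 + 11.6 + 3.5 + 11.0 - 35.9 + 16.8) / 8 = 4.9500
deviations (xᵢ − x̄): 14.8500, 6.8500, -3.9500, 6.6500, -1.4500, 6.0500, -40.8500, 11.8500
Σ(xᵢ − x̄)² = 2175.1200 ⇒ m₂ = 2175.1200/8 = 271.89000
Σ(xᵢ − x̄)³ = -62456.2830 ⇒ m₃ = -62456.2830/8 = -7807.03538
m₂^(3/2) = 271.89000^(1.5) = 4483.21795
g₁ = m₃ / m₂^(3/2) = -7807.03538 / 4483.21795 ≈ -1.741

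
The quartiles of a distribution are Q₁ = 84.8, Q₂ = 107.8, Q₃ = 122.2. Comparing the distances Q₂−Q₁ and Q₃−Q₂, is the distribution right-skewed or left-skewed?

left-skewed

Q₂ − Q₁ = 23.0;  Q₃ − Q₂ = 14.4
Q₂ − Q₁ > Q₃ − Q₂ ⇒ the lower half is more spread out ⇒ left-skewed.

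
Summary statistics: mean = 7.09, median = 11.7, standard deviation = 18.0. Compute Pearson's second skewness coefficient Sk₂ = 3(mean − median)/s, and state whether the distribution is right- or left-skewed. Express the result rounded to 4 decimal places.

-0.7683, left-skewed

Sk₂ = 3(7.09 − 11.7) / 18.0 = 3 × -4.6100 / 18.0
    = -13.8300 / 18.0 ≈ -0.7683
Sk₂ < 0 ⇒ mean < median ⇒ left-skewed (negative skew).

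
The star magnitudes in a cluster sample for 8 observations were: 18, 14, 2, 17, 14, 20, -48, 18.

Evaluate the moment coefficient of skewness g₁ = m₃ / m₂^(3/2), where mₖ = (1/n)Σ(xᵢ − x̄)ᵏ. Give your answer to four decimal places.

x̄ = (18 + 14 + 2 + 17 + 14 + 20 - 48 + 18) / 8 = 6.8750
deviations (xᵢ − x̄): 11.1250, 7.1250, -4.8750, 10.1250, 7.1250, 13.1250, -54.8750, 11.1250
Σ(xᵢ − x̄)² = 3658.8750 ⇒ m₂ = 3658.8750/8 = 457.35938
Σ(xᵢ − x̄)³ = -158582.9063 ⇒ m₃ = -158582.9063/8 = -19822.86328
m₂^(3/2) = 457.35938^(1.5) = 9781.07026
g₁ = m₃ / m₂^(3/2) = -19822.86328 / 9781.07026 ≈ -2.0267

-2.0267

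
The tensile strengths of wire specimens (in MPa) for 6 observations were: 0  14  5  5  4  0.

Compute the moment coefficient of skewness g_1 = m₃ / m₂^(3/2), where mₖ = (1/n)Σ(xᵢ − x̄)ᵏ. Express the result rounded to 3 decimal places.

0.992

x̄ = (0 + 14 + 5 + 5 + 4 + 0) / 6 = 4.6667
deviations (xᵢ − x̄): -4.6667, 9.3333, 0.3333, 0.3333, -0.6667, -4.6667
Σ(xᵢ − x̄)² = 131.3333 ⇒ m₂ = 131.3333/6 = 21.88889
Σ(xᵢ − x̄)³ = 609.5556 ⇒ m₃ = 609.5556/6 = 101.59259
m₂^(3/2) = 21.88889^(1.5) = 102.40840
g_1 = m₃ / m₂^(3/2) = 101.59259 / 102.40840 ≈ 0.992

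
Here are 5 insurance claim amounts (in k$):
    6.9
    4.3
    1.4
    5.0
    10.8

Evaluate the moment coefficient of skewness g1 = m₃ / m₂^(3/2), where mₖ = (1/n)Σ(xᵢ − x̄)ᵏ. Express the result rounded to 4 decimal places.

x̄ = (6.9 + 4.3 + 1.4 + 5.0 + 10.8) / 5 = 5.6800
deviations (xᵢ − x̄): 1.2200, -1.3800, -4.2800, -0.6800, 5.1200
Σ(xᵢ − x̄)² = 48.3880 ⇒ m₂ = 48.3880/5 = 9.67760
Σ(xᵢ − x̄)³ = 54.6883 ⇒ m₃ = 54.6883/5 = 10.93766
m₂^(3/2) = 9.67760^(1.5) = 30.10589
g1 = m₃ / m₂^(3/2) = 10.93766 / 30.10589 ≈ 0.3633

0.3633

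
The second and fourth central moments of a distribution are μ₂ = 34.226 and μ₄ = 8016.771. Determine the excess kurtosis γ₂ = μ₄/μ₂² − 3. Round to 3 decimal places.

3.844

μ₂² = 34.226² = 1171.41908
μ₄/μ₂² = 8016.771 / 1171.41908 = 6.84364
γ₂ = 6.84364 − 3 ≈ 3.844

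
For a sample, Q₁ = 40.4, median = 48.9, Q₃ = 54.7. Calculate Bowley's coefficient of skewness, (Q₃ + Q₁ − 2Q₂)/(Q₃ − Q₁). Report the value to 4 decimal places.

numerator: Q₃ + Q₁ − 2Q₂ = 54.7 + 40.4 − 2×48.9 = -2.7000
denominator: Q₃ − Q₁ = 54.7 − 40.4 = 14.3000
Bowley skewness = -2.7000 / 14.3000 ≈ -0.1888

-0.1888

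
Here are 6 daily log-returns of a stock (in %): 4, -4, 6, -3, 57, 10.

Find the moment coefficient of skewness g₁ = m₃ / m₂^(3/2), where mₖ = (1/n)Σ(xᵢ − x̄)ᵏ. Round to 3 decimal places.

1.572

x̄ = (4 - 4 + 6 - 3 + 57 + 10) / 6 = 11.6667
deviations (xᵢ − x̄): -7.6667, -15.6667, -5.6667, -14.6667, 45.3333, -1.6667
Σ(xᵢ − x̄)² = 2609.3333 ⇒ m₂ = 2609.3333/6 = 434.88889
Σ(xᵢ − x̄)³ = 85527.5556 ⇒ m₃ = 85527.5556/6 = 14254.59259
m₂^(3/2) = 434.88889^(1.5) = 9069.16844
g₁ = m₃ / m₂^(3/2) = 14254.59259 / 9069.16844 ≈ 1.572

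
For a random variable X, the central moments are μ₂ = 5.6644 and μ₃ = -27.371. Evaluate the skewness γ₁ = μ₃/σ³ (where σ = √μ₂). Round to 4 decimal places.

σ = √μ₂ = √5.6644 = 2.38000
σ³ = μ₂^(3/2) = 13.48127
γ₁ = μ₃/σ³ = -27.371 / 13.48127 ≈ -2.0303

-2.0303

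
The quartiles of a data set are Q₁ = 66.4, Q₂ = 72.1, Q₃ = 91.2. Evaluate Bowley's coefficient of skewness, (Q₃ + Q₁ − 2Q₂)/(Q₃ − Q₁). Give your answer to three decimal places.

numerator: Q₃ + Q₁ − 2Q₂ = 91.2 + 66.4 − 2×72.1 = 13.4000
denominator: Q₃ − Q₁ = 91.2 − 66.4 = 24.8000
Bowley skewness = 13.4000 / 24.8000 ≈ 0.540

0.540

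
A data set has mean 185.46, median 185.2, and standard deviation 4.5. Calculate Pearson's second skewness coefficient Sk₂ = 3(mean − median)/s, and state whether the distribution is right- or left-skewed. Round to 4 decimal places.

Sk₂ = 3(185.46 − 185.2) / 4.5 = 3 × 0.2600 / 4.5
    = 0.7800 / 4.5 ≈ 0.1733
Sk₂ > 0 ⇒ mean > median ⇒ right-skewed (positive skew).

0.1733, right-skewed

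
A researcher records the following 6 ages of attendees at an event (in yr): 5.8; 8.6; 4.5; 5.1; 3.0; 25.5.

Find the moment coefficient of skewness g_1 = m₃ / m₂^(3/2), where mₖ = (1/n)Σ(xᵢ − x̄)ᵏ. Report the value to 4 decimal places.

x̄ = (5.8 + 8.6 + 4.5 + 5.1 + 3.0 + 25.5) / 6 = 8.7500
deviations (xᵢ − x̄): -2.9500, -0.1500, -4.2500, -3.6500, -5.7500, 16.7500
Σ(xᵢ − x̄)² = 353.7350 ⇒ m₂ = 353.7350/6 = 58.95583
Σ(xᵢ − x̄)³ = 4358.2440 ⇒ m₃ = 4358.2440/6 = 726.37400
m₂^(3/2) = 58.95583^(1.5) = 452.67882
g_1 = m₃ / m₂^(3/2) = 726.37400 / 452.67882 ≈ 1.6046

1.6046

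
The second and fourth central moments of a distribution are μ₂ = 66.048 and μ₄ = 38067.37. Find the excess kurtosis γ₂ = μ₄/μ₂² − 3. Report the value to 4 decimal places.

μ₂² = 66.048² = 4362.33830
μ₄/μ₂² = 38067.37 / 4362.33830 = 8.72637
γ₂ = 8.72637 − 3 ≈ 5.7264

5.7264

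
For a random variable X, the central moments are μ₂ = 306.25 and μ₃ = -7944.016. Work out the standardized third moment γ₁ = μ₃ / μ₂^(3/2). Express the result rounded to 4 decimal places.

-1.4823

σ = √μ₂ = √306.25 = 17.50000
σ³ = μ₂^(3/2) = 5359.37500
γ₁ = μ₃/σ³ = -7944.016 / 5359.37500 ≈ -1.4823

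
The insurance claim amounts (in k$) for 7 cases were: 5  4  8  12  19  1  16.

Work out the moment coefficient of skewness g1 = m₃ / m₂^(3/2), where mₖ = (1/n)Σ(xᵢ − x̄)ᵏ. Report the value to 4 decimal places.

x̄ = (5 + 4 + 8 + 12 + 19 + 1 + 16) / 7 = 9.2857
deviations (xᵢ − x̄): -4.2857, -5.2857, -1.2857, 2.7143, 9.7143, -8.2857, 6.7143
Σ(xᵢ − x̄)² = 263.4286 ⇒ m₂ = 263.4286/7 = 37.63265
Σ(xᵢ − x̄)³ = 442.0408 ⇒ m₃ = 442.0408/7 = 63.14869
m₂^(3/2) = 37.63265^(1.5) = 230.85924
g1 = m₃ / m₂^(3/2) = 63.14869 / 230.85924 ≈ 0.2735

0.2735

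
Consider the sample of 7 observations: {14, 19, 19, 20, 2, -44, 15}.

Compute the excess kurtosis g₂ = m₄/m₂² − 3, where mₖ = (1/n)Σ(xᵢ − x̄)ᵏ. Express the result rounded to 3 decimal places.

1.502

x̄ = 6.4286
Σ(xᵢ − x̄)² = 3193.7143 ⇒ m₂ = 456.24490
Σ(xᵢ − x̄)⁴ = 6560002.7405 ⇒ m₄ = 937143.24865
m₂² = 208159.40691
g₂ = m₄/m₂² − 3 = 4.50205 − 3 ≈ 1.502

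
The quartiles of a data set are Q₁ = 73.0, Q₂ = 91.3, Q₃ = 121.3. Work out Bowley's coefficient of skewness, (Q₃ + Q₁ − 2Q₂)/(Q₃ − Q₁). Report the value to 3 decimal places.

numerator: Q₃ + Q₁ − 2Q₂ = 121.3 + 73.0 − 2×91.3 = 11.7000
denominator: Q₃ − Q₁ = 121.3 − 73.0 = 48.3000
Bowley skewness = 11.7000 / 48.3000 ≈ 0.242

0.242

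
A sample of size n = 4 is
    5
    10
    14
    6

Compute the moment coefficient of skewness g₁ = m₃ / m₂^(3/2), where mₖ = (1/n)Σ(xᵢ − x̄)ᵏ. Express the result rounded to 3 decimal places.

0.405

x̄ = (5 + 10 + 14 + 6) / 4 = 8.7500
deviations (xᵢ − x̄): -3.7500, 1.2500, 5.2500, -2.7500
Σ(xᵢ − x̄)² = 50.7500 ⇒ m₂ = 50.7500/4 = 12.68750
Σ(xᵢ − x̄)³ = 73.1250 ⇒ m₃ = 73.1250/4 = 18.28125
m₂^(3/2) = 12.68750^(1.5) = 45.19226
g₁ = m₃ / m₂^(3/2) = 18.28125 / 45.19226 ≈ 0.405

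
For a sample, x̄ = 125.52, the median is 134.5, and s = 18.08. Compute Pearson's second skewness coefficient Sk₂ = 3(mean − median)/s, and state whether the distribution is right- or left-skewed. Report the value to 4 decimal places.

-1.4900, left-skewed

Sk₂ = 3(125.52 − 134.5) / 18.08 = 3 × -8.9800 / 18.08
    = -26.9400 / 18.08 ≈ -1.4900
Sk₂ < 0 ⇒ mean < median ⇒ left-skewed (negative skew).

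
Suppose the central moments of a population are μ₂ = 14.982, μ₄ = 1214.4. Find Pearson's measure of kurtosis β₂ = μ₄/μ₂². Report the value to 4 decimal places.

5.4103

μ₂² = 14.982² = 224.46032
μ₄/μ₂² = 1214.4 / 224.46032 = 5.41031
β₂ ≈ 5.4103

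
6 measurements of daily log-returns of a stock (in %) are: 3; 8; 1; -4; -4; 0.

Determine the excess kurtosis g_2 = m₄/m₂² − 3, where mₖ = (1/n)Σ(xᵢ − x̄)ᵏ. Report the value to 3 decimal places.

x̄ = 0.6667
Σ(xᵢ − x̄)² = 103.3333 ⇒ m₂ = 17.22222
Σ(xᵢ − x̄)⁴ = 3870.4444 ⇒ m₄ = 645.07407
m₂² = 296.60494
g_2 = m₄/m₂² − 3 = 2.17486 − 3 ≈ -0.825

-0.825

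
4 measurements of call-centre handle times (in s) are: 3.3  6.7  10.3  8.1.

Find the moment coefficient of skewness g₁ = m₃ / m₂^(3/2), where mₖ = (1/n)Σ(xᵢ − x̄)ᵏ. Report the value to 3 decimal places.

x̄ = (3.3 + 6.7 + 10.3 + 8.1) / 4 = 7.1000
deviations (xᵢ − x̄): -3.8000, -0.4000, 3.2000, 1.0000
Σ(xᵢ − x̄)² = 25.8400 ⇒ m₂ = 25.8400/4 = 6.46000
Σ(xᵢ − x̄)³ = -21.1680 ⇒ m₃ = -21.1680/4 = -5.29200
m₂^(3/2) = 6.46000^(1.5) = 16.41908
g₁ = m₃ / m₂^(3/2) = -5.29200 / 16.41908 ≈ -0.322

-0.322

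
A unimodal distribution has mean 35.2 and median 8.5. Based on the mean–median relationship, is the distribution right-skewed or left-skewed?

mean − median = 35.2 − 8.5 = 26.7
mean > median ⇒ the longer tail is on the right ⇒ right-skewed (positively skewed).

right-skewed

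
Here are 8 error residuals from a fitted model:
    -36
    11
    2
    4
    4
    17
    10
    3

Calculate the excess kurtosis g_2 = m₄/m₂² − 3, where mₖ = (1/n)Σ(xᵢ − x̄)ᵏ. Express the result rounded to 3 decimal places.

x̄ = 1.8750
Σ(xᵢ − x̄)² = 1822.8750 ⇒ m₂ = 227.85938
Σ(xᵢ − x̄)⁴ = 2121502.4004 ⇒ m₄ = 265187.80005
m₂² = 51919.89478
g_2 = m₄/m₂² − 3 = 5.10763 − 3 ≈ 2.108

2.108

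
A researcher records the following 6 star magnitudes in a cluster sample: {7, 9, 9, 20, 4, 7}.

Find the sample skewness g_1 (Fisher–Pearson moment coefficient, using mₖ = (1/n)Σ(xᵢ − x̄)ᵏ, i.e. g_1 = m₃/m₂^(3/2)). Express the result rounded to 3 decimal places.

x̄ = (7 + 9 + 9 + 20 + 4 + 7) / 6 = 9.3333
deviations (xᵢ − x̄): -2.3333, -0.3333, -0.3333, 10.6667, -5.3333, -2.3333
Σ(xᵢ − x̄)² = 153.3333 ⇒ m₂ = 153.3333/6 = 25.55556
Σ(xᵢ − x̄)³ = 1036.4444 ⇒ m₃ = 1036.4444/6 = 172.74074
m₂^(3/2) = 25.55556^(1.5) = 129.18973
g_1 = m₃ / m₂^(3/2) = 172.74074 / 129.18973 ≈ 1.337

1.337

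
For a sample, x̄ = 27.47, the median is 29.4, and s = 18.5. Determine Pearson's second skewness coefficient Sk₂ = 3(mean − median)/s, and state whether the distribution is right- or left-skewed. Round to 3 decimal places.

Sk₂ = 3(27.47 − 29.4) / 18.5 = 3 × -1.9300 / 18.5
    = -5.7900 / 18.5 ≈ -0.313
Sk₂ < 0 ⇒ mean < median ⇒ left-skewed (negative skew).

-0.313, left-skewed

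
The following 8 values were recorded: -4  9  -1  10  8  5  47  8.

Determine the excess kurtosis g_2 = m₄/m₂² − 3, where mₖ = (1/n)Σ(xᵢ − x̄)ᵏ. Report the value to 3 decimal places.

2.092

x̄ = 10.2500
Σ(xᵢ − x̄)² = 1719.5000 ⇒ m₂ = 214.93750
Σ(xᵢ − x̄)⁴ = 1882084.9063 ⇒ m₄ = 235260.61328
m₂² = 46198.12891
g_2 = m₄/m₂² − 3 = 5.09243 − 3 ≈ 2.092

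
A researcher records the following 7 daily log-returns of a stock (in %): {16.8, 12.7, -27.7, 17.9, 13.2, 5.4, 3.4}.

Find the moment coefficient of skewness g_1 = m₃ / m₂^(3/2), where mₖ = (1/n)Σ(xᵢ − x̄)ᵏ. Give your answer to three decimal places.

-1.574

x̄ = (16.8 + 12.7 - 27.7 + 17.9 + 13.2 + 5.4 + 3.4) / 7 = 5.9571
deviations (xᵢ − x̄): 10.8429, 6.7429, -33.6571, 11.9429, 7.2429, -0.5571, -2.5571
Σ(xᵢ − x̄)² = 1497.7771 ⇒ m₂ = 1497.7771/7 = 213.96816
Σ(xᵢ − x̄)³ = -34479.0911 ⇒ m₃ = -34479.0911/7 = -4925.58444
m₂^(3/2) = 213.96816^(1.5) = 3129.85154
g_1 = m₃ / m₂^(3/2) = -4925.58444 / 3129.85154 ≈ -1.574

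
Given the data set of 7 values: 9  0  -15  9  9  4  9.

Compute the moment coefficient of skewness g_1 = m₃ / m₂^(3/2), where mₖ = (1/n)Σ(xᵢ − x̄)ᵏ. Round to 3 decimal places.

-1.482

x̄ = (9 + 0 - 15 + 9 + 9 + 4 + 9) / 7 = 3.5714
deviations (xᵢ − x̄): 5.4286, -3.5714, -18.5714, 5.4286, 5.4286, 0.4286, 5.4286
Σ(xᵢ − x̄)² = 475.7143 ⇒ m₂ = 475.7143/7 = 67.95918
Σ(xᵢ − x̄)³ = -5810.8163 ⇒ m₃ = -5810.8163/7 = -830.11662
m₂^(3/2) = 67.95918^(1.5) = 560.23757
g_1 = m₃ / m₂^(3/2) = -830.11662 / 560.23757 ≈ -1.482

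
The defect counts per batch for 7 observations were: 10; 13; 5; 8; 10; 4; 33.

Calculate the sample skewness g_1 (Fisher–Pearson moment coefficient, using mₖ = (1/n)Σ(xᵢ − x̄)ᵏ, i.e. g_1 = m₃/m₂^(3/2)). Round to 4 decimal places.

x̄ = (10 + 13 + 5 + 8 + 10 + 4 + 33) / 7 = 11.8571
deviations (xᵢ − x̄): -1.8571, 1.1429, -6.8571, -3.8571, -1.8571, -7.8571, 21.1429
Σ(xᵢ − x̄)² = 578.8571 ⇒ m₂ = 578.8571/7 = 82.69388
Σ(xᵢ − x̄)³ = 8575.1020 ⇒ m₃ = 8575.1020/7 = 1225.01458
m₂^(3/2) = 82.69388^(1.5) = 751.98648
g_1 = m₃ / m₂^(3/2) = 1225.01458 / 751.98648 ≈ 1.6290

1.6290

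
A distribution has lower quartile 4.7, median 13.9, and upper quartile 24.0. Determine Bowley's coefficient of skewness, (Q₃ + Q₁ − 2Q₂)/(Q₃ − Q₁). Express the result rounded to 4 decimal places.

0.0466

numerator: Q₃ + Q₁ − 2Q₂ = 24.0 + 4.7 − 2×13.9 = 0.9000
denominator: Q₃ − Q₁ = 24.0 − 4.7 = 19.3000
Bowley skewness = 0.9000 / 19.3000 ≈ 0.0466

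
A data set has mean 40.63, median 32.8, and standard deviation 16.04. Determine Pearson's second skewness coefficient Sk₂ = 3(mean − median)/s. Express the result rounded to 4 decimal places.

1.4645

Sk₂ = 3(40.63 − 32.8) / 16.04 = 3 × 7.8300 / 16.04
    = 23.4900 / 16.04 ≈ 1.4645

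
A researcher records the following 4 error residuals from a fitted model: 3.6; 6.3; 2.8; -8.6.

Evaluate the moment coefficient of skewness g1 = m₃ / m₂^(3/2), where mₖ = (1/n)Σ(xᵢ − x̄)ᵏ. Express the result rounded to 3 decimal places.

-0.972

x̄ = (3.6 + 6.3 + 2.8 - 8.6) / 4 = 1.0250
deviations (xᵢ − x̄): 2.5750, 5.2750, 1.7750, -9.6250
Σ(xᵢ − x̄)² = 130.2475 ⇒ m₂ = 130.2475/4 = 32.56188
Σ(xᵢ − x̄)³ = -722.2196 ⇒ m₃ = -722.2196/4 = -180.55491
m₂^(3/2) = 32.56188^(1.5) = 185.80787
g1 = m₃ / m₂^(3/2) = -180.55491 / 185.80787 ≈ -0.972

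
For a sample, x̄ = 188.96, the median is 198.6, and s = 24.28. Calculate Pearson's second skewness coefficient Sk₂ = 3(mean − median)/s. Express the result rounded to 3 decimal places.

Sk₂ = 3(188.96 − 198.6) / 24.28 = 3 × -9.6400 / 24.28
    = -28.9200 / 24.28 ≈ -1.191

-1.191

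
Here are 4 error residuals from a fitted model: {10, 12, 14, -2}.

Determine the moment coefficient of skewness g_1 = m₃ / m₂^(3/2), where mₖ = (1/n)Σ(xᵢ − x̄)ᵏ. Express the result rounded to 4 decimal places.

x̄ = (10 + 12 + 14 - 2) / 4 = 8.5000
deviations (xᵢ − x̄): 1.5000, 3.5000, 5.5000, -10.5000
Σ(xᵢ − x̄)² = 155.0000 ⇒ m₂ = 155.0000/4 = 38.75000
Σ(xᵢ − x̄)³ = -945.0000 ⇒ m₃ = -945.0000/4 = -236.25000
m₂^(3/2) = 38.75000^(1.5) = 241.21680
g_1 = m₃ / m₂^(3/2) = -236.25000 / 241.21680 ≈ -0.9794

-0.9794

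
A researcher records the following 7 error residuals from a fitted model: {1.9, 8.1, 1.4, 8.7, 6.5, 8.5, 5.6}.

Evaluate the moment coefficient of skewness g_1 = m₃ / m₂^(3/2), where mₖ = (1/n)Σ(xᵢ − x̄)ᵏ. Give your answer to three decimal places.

-0.569

x̄ = (1.9 + 8.1 + 1.4 + 8.7 + 6.5 + 8.5 + 5.6) / 7 = 5.8143
deviations (xᵢ − x̄): -3.9143, 2.2857, -4.4143, 2.8857, 0.6857, 2.6857, -0.2143
Σ(xᵢ − x̄)² = 56.0886 ⇒ m₂ = 56.0886/7 = 8.01265
Σ(xᵢ − x̄)³ = -90.3328 ⇒ m₃ = -90.3328/7 = -12.90469
m₂^(3/2) = 8.01265^(1.5) = 22.68112
g_1 = m₃ / m₂^(3/2) = -12.90469 / 22.68112 ≈ -0.569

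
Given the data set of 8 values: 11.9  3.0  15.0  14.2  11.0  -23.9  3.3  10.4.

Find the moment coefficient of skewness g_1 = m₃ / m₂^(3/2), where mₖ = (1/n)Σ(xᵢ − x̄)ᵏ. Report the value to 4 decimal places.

x̄ = (11.9 + 3.0 + 15.0 + 14.2 + 11.0 - 23.9 + 3.3 + 10.4) / 8 = 5.6125
deviations (xᵢ − x̄): 6.2875, -2.6125, 9.3875, 8.5875, 5.3875, -29.5125, -2.3125, 4.7875
Σ(xᵢ − x̄)² = 1136.5088 ⇒ m₂ = 1136.5088/8 = 142.06359
Σ(xᵢ − x̄)³ = -23759.9941 ⇒ m₃ = -23759.9941/8 = -2969.99926
m₂^(3/2) = 142.06359^(1.5) = 1693.26213
g_1 = m₃ / m₂^(3/2) = -2969.99926 / 1693.26213 ≈ -1.7540

-1.7540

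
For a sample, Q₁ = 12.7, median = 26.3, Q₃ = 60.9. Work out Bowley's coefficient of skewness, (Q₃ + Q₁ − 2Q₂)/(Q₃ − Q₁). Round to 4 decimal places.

0.4357

numerator: Q₃ + Q₁ − 2Q₂ = 60.9 + 12.7 − 2×26.3 = 21.0000
denominator: Q₃ − Q₁ = 60.9 − 12.7 = 48.2000
Bowley skewness = 21.0000 / 48.2000 ≈ 0.4357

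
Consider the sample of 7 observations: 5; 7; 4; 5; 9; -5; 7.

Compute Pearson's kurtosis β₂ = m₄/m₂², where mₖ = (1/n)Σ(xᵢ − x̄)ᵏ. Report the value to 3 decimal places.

x̄ = 4.5714
Σ(xᵢ − x̄)² = 123.7143 ⇒ m₂ = 17.67347
Σ(xᵢ − x̄)⁴ = 8847.1895 ⇒ m₄ = 1263.88421
m₂² = 312.35152
β₂ = m₄/m₂² = 1263.88421 / 312.35152 ≈ 4.046

4.046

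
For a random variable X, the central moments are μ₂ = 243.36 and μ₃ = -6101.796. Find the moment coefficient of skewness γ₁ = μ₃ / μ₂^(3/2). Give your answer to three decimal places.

-1.607

σ = √μ₂ = √243.36 = 15.60000
σ³ = μ₂^(3/2) = 3796.41600
γ₁ = μ₃/σ³ = -6101.796 / 3796.41600 ≈ -1.607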